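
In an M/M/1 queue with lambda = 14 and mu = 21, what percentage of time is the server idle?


Idle fraction = (1 - rho) * 100 = (1 - 14/21) * 100 = 33.3%

33.3%


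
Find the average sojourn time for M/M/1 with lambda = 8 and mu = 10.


W = 1/(mu - lambda) = 1/(10 - 8) = 0.5 hours

0.5 hours


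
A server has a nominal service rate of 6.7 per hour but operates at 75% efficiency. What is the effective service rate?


Effective rate = mu * efficiency = 6.7 * 0.75 = 5.03 per hour

5.03 per hour


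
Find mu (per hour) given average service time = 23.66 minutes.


mu = 60 / avg_service_time = 60 / 23.66 = 2.54 per hour

2.54 per hour


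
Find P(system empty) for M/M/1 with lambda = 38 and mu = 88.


P0 = 1 - rho = 1 - 38/88 = 0.5682

0.5682


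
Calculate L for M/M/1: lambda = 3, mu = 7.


rho = 3/7; L = rho/(1-rho) = 0.75

0.75


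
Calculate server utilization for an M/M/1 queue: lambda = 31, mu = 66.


rho = lambda/mu = 31/66 = 0.4697

0.4697


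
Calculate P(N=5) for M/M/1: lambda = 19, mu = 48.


rho = 19/48; P(n) = (1-rho)*rho^n = (1-19/48)*(19/48)^5 = 0.0059

0.0059


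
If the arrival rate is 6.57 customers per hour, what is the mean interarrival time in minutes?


Mean interarrival time = 60/lambda = 60/6.57 = 9.13 minutes

9.13 minutes


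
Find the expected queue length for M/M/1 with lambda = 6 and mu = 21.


rho = 6/21; Lq = rho^2/(1-rho) = 0.11

0.11


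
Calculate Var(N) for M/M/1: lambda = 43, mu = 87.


rho = 43/87; Var(N) = rho/(1-rho)^2 = 1.93

1.93


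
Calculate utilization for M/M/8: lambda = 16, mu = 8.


rho = lambda/(c*mu) = 16/(8*8) = 0.25

0.25


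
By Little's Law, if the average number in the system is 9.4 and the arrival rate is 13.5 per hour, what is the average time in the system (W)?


W = L / lambda = 9.4 / 13.5 = 0.6963 hours

0.6963 hours


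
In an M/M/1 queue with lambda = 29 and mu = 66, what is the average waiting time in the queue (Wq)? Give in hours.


rho = 29/66; Wq = rho/(mu - lambda) = 0.0119 hours

0.0119 hours


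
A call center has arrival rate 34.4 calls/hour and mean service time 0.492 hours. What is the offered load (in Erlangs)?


Offered load a = lambda * E[S] = 34.4 * 0.492 = 16.92 Erlangs

16.92 Erlangs


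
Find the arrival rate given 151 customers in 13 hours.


lambda = total arrivals / time = 151 / 13 = 11.62 per hour

11.62 per hour


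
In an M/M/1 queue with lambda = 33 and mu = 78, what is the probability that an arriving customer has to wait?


P(wait) = rho = lambda/mu = 33/78 = 0.4231

0.4231


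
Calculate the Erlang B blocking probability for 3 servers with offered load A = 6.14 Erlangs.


B(N,A) = (A^N/N!) / sum(A^k/k!, k=0..N) with N=3, A=6.14 = 0.5975

0.5975


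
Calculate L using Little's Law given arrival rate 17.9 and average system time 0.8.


L = lambda * W = 17.9 * 0.8 = 14.32

14.32


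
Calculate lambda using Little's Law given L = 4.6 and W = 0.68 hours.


lambda = L / W = 4.6 / 0.68 = 6.76 per hour

6.76 per hour


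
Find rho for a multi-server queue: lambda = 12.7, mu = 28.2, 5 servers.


rho = lambda / (c * mu) = 12.7 / (5 * 28.2) = 0.0901

0.0901


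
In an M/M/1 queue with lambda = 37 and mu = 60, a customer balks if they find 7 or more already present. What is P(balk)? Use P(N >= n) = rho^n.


P(N >= 7) = rho^7 = (37/60)^7 = 0.0339

0.0339


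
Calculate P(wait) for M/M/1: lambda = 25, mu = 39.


P(wait) = rho = lambda/mu = 25/39 = 0.641

0.641


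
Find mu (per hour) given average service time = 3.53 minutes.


mu = 60 / avg_service_time = 60 / 3.53 = 17.0 per hour

17.0 per hour


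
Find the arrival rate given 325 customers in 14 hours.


lambda = total arrivals / time = 325 / 14 = 23.21 per hour

23.21 per hour


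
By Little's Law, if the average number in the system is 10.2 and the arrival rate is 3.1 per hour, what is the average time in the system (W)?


W = L / lambda = 10.2 / 3.1 = 3.2903 hours

3.2903 hours


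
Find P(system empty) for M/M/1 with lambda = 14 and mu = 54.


P0 = 1 - rho = 1 - 14/54 = 0.7407

0.7407


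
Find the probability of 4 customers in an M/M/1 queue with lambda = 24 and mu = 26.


rho = 24/26; P(n) = (1-rho)*rho^n = (1-24/26)*(24/26)^4 = 0.0558

0.0558


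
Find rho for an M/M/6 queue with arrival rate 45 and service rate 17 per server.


rho = lambda/(c*mu) = 45/(6*17) = 0.4412

0.4412


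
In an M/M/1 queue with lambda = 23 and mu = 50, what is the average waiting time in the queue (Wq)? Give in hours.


rho = 23/50; Wq = rho/(mu - lambda) = 0.017 hours

0.017 hours


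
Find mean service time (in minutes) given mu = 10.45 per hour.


Mean service time = 60/mu = 60/10.45 = 5.74 minutes

5.74 minutes


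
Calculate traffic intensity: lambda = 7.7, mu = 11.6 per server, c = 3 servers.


rho = lambda / (c * mu) = 7.7 / (3 * 11.6) = 0.2213

0.2213


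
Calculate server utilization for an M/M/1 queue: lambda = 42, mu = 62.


rho = lambda/mu = 42/62 = 0.6774

0.6774


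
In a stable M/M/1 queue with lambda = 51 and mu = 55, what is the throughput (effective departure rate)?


For a stable queue (lambda < mu), throughput = lambda = 51 per hour

51 per hour


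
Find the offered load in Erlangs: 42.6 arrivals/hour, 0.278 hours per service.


Offered load a = lambda * E[S] = 42.6 * 0.278 = 11.84 Erlangs

11.84 Erlangs


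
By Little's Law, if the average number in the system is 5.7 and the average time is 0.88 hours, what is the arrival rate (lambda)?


lambda = L / W = 5.7 / 0.88 = 6.48 per hour

6.48 per hour


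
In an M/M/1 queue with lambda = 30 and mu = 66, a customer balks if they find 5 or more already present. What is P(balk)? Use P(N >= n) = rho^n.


P(N >= 5) = rho^5 = (30/66)^5 = 0.0194

0.0194


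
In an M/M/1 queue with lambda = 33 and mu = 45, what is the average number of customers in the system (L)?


rho = 33/45; L = rho/(1-rho) = 2.75

2.75


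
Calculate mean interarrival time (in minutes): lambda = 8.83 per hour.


Mean interarrival time = 60/lambda = 60/8.83 = 6.8 minutes

6.8 minutes


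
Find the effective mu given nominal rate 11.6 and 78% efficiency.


Effective rate = mu * efficiency = 11.6 * 0.78 = 9.05 per hour

9.05 per hour


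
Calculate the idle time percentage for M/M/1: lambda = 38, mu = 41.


Idle fraction = (1 - rho) * 100 = (1 - 38/41) * 100 = 7.3%

7.3%


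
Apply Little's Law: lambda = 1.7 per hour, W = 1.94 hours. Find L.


L = lambda * W = 1.7 * 1.94 = 3.3

3.3


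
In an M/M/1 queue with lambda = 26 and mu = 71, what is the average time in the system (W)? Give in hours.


W = 1/(mu - lambda) = 1/(71 - 26) = 0.0222 hours

0.0222 hours


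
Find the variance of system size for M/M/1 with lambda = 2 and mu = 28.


rho = 2/28; Var(N) = rho/(1-rho)^2 = 0.08

0.08


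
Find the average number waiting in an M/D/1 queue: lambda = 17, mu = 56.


M/D/1: Lq = rho^2 / (2*(1-rho)) where rho = 17/56; Lq = 0.07

0.07


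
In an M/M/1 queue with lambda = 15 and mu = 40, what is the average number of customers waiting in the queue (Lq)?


rho = 15/40; Lq = rho^2/(1-rho) = 0.23

0.23


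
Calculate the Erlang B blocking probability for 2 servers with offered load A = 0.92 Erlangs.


B(N,A) = (A^N/N!) / sum(A^k/k!, k=0..N) with N=2, A=0.92 = 0.1806

0.1806


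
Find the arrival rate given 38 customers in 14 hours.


lambda = total arrivals / time = 38 / 14 = 2.71 per hour

2.71 per hour


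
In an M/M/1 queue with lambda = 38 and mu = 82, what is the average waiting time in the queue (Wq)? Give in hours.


rho = 38/82; Wq = rho/(mu - lambda) = 0.0105 hours

0.0105 hours


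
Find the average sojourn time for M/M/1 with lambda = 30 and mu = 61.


W = 1/(mu - lambda) = 1/(61 - 30) = 0.0323 hours

0.0323 hours


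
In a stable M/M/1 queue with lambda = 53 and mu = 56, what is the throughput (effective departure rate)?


For a stable queue (lambda < mu), throughput = lambda = 53 per hour

53 per hour


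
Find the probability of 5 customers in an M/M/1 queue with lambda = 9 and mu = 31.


rho = 9/31; P(n) = (1-rho)*rho^n = (1-9/31)*(9/31)^5 = 0.0015

0.0015


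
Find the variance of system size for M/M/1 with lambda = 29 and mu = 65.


rho = 29/65; Var(N) = rho/(1-rho)^2 = 1.45

1.45


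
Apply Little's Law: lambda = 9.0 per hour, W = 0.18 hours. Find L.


L = lambda * W = 9.0 * 0.18 = 1.62

1.62


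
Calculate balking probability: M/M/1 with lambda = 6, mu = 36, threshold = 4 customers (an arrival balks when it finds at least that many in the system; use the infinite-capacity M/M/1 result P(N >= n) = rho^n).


P(N >= 4) = rho^4 = (6/36)^4 = 0.0008

0.0008


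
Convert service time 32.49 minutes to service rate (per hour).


mu = 60 / avg_service_time = 60 / 32.49 = 1.85 per hour

1.85 per hour


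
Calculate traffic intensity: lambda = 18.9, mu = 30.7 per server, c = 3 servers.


rho = lambda / (c * mu) = 18.9 / (3 * 30.7) = 0.2052

0.2052


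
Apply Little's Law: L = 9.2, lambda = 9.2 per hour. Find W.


W = L / lambda = 9.2 / 9.2 = 1.0 hours

1.0 hours


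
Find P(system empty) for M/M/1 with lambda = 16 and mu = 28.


P0 = 1 - rho = 1 - 16/28 = 0.4286

0.4286


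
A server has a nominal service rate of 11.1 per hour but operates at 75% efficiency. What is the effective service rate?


Effective rate = mu * efficiency = 11.1 * 0.75 = 8.33 per hour

8.33 per hour


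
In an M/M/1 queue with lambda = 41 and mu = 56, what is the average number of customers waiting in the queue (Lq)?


rho = 41/56; Lq = rho^2/(1-rho) = 2.0

2.0


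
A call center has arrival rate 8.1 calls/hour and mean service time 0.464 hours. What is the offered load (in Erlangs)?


Offered load a = lambda * E[S] = 8.1 * 0.464 = 3.76 Erlangs

3.76 Erlangs


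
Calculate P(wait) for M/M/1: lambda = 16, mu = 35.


P(wait) = rho = lambda/mu = 16/35 = 0.4571

0.4571


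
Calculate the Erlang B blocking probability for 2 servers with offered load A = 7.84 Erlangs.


B(N,A) = (A^N/N!) / sum(A^k/k!, k=0..N) with N=2, A=7.84 = 0.7766

0.7766


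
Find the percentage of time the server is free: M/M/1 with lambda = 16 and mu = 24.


Idle fraction = (1 - rho) * 100 = (1 - 16/24) * 100 = 33.3%

33.3%


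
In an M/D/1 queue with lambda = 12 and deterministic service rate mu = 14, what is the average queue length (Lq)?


M/D/1: Lq = rho^2 / (2*(1-rho)) where rho = 12/14; Lq = 2.57

2.57


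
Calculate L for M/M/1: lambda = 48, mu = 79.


rho = 48/79; L = rho/(1-rho) = 1.55

1.55


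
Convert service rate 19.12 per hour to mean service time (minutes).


Mean service time = 60/mu = 60/19.12 = 3.14 minutes

3.14 minutes


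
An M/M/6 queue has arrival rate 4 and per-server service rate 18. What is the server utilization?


rho = lambda/(c*mu) = 4/(6*18) = 0.037

0.037


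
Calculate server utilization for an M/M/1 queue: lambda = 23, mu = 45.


rho = lambda/mu = 23/45 = 0.5111

0.5111


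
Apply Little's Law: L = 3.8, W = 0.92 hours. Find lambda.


lambda = L / W = 3.8 / 0.92 = 4.13 per hour

4.13 per hour


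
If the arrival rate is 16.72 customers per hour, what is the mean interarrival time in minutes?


Mean interarrival time = 60/lambda = 60/16.72 = 3.59 minutes

3.59 minutes


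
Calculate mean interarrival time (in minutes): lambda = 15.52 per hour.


Mean interarrival time = 60/lambda = 60/15.52 = 3.87 minutes

3.87 minutes


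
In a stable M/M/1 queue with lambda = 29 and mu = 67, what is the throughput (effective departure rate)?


For a stable queue (lambda < mu), throughput = lambda = 29 per hour

29 per hour


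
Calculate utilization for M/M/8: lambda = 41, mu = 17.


rho = lambda/(c*mu) = 41/(8*17) = 0.3015

0.3015


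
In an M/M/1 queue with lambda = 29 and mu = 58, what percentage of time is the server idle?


Idle fraction = (1 - rho) * 100 = (1 - 29/58) * 100 = 50.0%

50.0%


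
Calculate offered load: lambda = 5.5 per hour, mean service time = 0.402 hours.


Offered load a = lambda * E[S] = 5.5 * 0.402 = 2.21 Erlangs

2.21 Erlangs


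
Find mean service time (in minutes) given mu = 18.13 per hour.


Mean service time = 60/mu = 60/18.13 = 3.31 minutes

3.31 minutes


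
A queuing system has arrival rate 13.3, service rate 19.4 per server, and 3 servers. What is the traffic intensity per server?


rho = lambda / (c * mu) = 13.3 / (3 * 19.4) = 0.2285

0.2285


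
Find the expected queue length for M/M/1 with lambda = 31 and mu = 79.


rho = 31/79; Lq = rho^2/(1-rho) = 0.25

0.25


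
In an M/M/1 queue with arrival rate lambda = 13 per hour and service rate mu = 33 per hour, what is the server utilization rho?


rho = lambda/mu = 13/33 = 0.3939

0.3939


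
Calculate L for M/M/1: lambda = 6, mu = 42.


rho = 6/42; L = rho/(1-rho) = 0.17

0.17


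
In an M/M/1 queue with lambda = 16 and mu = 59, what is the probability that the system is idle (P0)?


P0 = 1 - rho = 1 - 16/59 = 0.7288

0.7288


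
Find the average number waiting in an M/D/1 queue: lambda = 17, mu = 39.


M/D/1: Lq = rho^2 / (2*(1-rho)) where rho = 17/39; Lq = 0.17

0.17


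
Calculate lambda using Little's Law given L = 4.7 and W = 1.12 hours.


lambda = L / W = 4.7 / 1.12 = 4.2 per hour

4.2 per hour


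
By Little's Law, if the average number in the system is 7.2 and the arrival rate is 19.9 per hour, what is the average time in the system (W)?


W = L / lambda = 7.2 / 19.9 = 0.3618 hours

0.3618 hours


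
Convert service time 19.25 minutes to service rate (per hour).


mu = 60 / avg_service_time = 60 / 19.25 = 3.12 per hour

3.12 per hour


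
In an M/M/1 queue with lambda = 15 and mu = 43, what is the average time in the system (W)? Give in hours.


W = 1/(mu - lambda) = 1/(43 - 15) = 0.0357 hours

0.0357 hours


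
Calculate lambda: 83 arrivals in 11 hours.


lambda = total arrivals / time = 83 / 11 = 7.55 per hour

7.55 per hour


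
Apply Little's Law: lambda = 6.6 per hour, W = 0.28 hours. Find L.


L = lambda * W = 6.6 * 0.28 = 1.85

1.85


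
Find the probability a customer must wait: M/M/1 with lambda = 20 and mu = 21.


P(wait) = rho = lambda/mu = 20/21 = 0.9524

0.9524


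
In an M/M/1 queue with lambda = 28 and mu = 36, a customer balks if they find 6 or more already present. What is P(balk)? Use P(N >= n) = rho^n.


P(N >= 6) = rho^6 = (28/36)^6 = 0.2214

0.2214


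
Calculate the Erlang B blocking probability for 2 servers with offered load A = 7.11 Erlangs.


B(N,A) = (A^N/N!) / sum(A^k/k!, k=0..N) with N=2, A=7.11 = 0.7571

0.7571


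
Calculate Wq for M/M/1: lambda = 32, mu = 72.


rho = 32/72; Wq = rho/(mu - lambda) = 0.0111 hours

0.0111 hours


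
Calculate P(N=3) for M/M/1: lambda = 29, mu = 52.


rho = 29/52; P(n) = (1-rho)*rho^n = (1-29/52)*(29/52)^3 = 0.0767

0.0767


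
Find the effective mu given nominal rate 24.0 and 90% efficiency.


Effective rate = mu * efficiency = 24.0 * 0.9 = 21.6 per hour

21.6 per hour


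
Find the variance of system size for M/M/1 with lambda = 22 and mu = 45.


rho = 22/45; Var(N) = rho/(1-rho)^2 = 1.87

1.87


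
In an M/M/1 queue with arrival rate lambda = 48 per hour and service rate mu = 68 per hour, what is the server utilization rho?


rho = lambda/mu = 48/68 = 0.7059

0.7059


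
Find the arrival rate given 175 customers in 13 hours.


lambda = total arrivals / time = 175 / 13 = 13.46 per hour

13.46 per hour


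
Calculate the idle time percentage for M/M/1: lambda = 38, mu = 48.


Idle fraction = (1 - rho) * 100 = (1 - 38/48) * 100 = 20.8%

20.8%


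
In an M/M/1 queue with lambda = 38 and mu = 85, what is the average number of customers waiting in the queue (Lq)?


rho = 38/85; Lq = rho^2/(1-rho) = 0.36

0.36


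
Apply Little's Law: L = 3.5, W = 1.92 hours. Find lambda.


lambda = L / W = 3.5 / 1.92 = 1.82 per hour

1.82 per hour


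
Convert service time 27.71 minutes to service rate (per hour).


mu = 60 / avg_service_time = 60 / 27.71 = 2.17 per hour

2.17 per hour


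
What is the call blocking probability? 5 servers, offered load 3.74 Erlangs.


B(N,A) = (A^N/N!) / sum(A^k/k!, k=0..N) with N=5, A=3.74 = 0.1757

0.1757


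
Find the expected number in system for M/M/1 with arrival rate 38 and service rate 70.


rho = 38/70; L = rho/(1-rho) = 1.19

1.19


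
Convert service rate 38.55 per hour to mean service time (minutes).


Mean service time = 60/mu = 60/38.55 = 1.56 minutes

1.56 minutes


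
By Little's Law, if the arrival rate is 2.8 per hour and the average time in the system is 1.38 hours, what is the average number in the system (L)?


L = lambda * W = 2.8 * 1.38 = 3.86

3.86


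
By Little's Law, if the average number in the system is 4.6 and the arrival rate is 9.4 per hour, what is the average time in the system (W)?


W = L / lambda = 4.6 / 9.4 = 0.4894 hours

0.4894 hours


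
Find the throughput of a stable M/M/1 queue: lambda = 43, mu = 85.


For a stable queue (lambda < mu), throughput = lambda = 43 per hour

43 per hour


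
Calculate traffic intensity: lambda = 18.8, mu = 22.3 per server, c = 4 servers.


rho = lambda / (c * mu) = 18.8 / (4 * 22.3) = 0.2108

0.2108


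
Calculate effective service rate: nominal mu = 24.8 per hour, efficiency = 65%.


Effective rate = mu * efficiency = 24.8 * 0.65 = 16.12 per hour

16.12 per hour


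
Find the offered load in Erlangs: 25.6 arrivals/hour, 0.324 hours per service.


Offered load a = lambda * E[S] = 25.6 * 0.324 = 8.29 Erlangs

8.29 Erlangs


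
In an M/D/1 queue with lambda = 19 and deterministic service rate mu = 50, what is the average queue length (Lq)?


M/D/1: Lq = rho^2 / (2*(1-rho)) where rho = 19/50; Lq = 0.12

0.12


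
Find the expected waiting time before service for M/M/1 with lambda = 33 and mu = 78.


rho = 33/78; Wq = rho/(mu - lambda) = 0.0094 hours

0.0094 hours


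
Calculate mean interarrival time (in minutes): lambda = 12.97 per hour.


Mean interarrival time = 60/lambda = 60/12.97 = 4.63 minutes

4.63 minutes


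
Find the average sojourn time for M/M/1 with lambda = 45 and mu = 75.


W = 1/(mu - lambda) = 1/(75 - 45) = 0.0333 hours

0.0333 hours


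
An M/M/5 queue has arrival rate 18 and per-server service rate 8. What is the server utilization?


rho = lambda/(c*mu) = 18/(5*8) = 0.45

0.45


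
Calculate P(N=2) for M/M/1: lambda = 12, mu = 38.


rho = 12/38; P(n) = (1-rho)*rho^n = (1-12/38)*(12/38)^2 = 0.0682

0.0682


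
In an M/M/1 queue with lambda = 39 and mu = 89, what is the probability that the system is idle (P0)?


P0 = 1 - rho = 1 - 39/89 = 0.5618

0.5618


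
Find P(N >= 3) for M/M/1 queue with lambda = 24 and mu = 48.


P(N >= 3) = rho^3 = (24/48)^3 = 0.125

0.125


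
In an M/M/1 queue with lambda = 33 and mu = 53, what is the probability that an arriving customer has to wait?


P(wait) = rho = lambda/mu = 33/53 = 0.6226

0.6226


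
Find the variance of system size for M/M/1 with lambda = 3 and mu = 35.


rho = 3/35; Var(N) = rho/(1-rho)^2 = 0.1

0.1


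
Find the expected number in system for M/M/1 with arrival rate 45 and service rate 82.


rho = 45/82; L = rho/(1-rho) = 1.22

1.22


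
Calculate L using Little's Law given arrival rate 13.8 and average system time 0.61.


L = lambda * W = 13.8 * 0.61 = 8.42

8.42


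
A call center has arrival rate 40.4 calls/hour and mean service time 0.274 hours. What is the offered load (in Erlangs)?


Offered load a = lambda * E[S] = 40.4 * 0.274 = 11.07 Erlangs

11.07 Erlangs


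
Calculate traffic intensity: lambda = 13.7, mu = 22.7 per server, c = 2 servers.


rho = lambda / (c * mu) = 13.7 / (2 * 22.7) = 0.3018

0.3018


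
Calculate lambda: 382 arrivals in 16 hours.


lambda = total arrivals / time = 382 / 16 = 23.88 per hour

23.88 per hour


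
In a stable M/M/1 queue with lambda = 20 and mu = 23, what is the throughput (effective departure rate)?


For a stable queue (lambda < mu), throughput = lambda = 20 per hour

20 per hour


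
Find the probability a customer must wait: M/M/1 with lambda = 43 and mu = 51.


P(wait) = rho = lambda/mu = 43/51 = 0.8431

0.8431


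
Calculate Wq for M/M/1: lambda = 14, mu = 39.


rho = 14/39; Wq = rho/(mu - lambda) = 0.0144 hours

0.0144 hours


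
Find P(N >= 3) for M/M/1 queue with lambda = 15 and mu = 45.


P(N >= 3) = rho^3 = (15/45)^3 = 0.037

0.037


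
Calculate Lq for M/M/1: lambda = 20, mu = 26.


rho = 20/26; Lq = rho^2/(1-rho) = 2.56

2.56


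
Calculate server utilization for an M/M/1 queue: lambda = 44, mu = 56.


rho = lambda/mu = 44/56 = 0.7857

0.7857


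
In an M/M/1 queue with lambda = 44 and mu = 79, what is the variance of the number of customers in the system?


rho = 44/79; Var(N) = rho/(1-rho)^2 = 2.84

2.84


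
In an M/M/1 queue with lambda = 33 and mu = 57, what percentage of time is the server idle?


Idle fraction = (1 - rho) * 100 = (1 - 33/57) * 100 = 42.1%

42.1%


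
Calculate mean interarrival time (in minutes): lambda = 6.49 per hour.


Mean interarrival time = 60/lambda = 60/6.49 = 9.24 minutes

9.24 minutes


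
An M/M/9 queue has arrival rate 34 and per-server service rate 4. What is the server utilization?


rho = lambda/(c*mu) = 34/(9*4) = 0.9444

0.9444


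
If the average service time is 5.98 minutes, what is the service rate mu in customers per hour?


mu = 60 / avg_service_time = 60 / 5.98 = 10.03 per hour

10.03 per hour


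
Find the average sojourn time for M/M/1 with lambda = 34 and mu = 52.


W = 1/(mu - lambda) = 1/(52 - 34) = 0.0556 hours

0.0556 hours


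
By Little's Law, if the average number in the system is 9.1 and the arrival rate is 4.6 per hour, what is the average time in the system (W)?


W = L / lambda = 9.1 / 4.6 = 1.9783 hours

1.9783 hours


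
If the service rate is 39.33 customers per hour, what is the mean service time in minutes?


Mean service time = 60/mu = 60/39.33 = 1.53 minutes

1.53 minutes


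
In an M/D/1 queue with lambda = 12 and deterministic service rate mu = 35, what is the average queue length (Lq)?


M/D/1: Lq = rho^2 / (2*(1-rho)) where rho = 12/35; Lq = 0.09

0.09


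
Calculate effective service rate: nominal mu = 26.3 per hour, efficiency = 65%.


Effective rate = mu * efficiency = 26.3 * 0.65 = 17.1 per hour

17.1 per hour


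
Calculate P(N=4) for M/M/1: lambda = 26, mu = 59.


rho = 26/59; P(n) = (1-rho)*rho^n = (1-26/59)*(26/59)^4 = 0.0211

0.0211


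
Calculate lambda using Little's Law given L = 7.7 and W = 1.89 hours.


lambda = L / W = 7.7 / 1.89 = 4.07 per hour

4.07 per hour


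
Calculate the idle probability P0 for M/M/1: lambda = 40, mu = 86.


P0 = 1 - rho = 1 - 40/86 = 0.5349

0.5349


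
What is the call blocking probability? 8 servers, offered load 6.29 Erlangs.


B(N,A) = (A^N/N!) / sum(A^k/k!, k=0..N) with N=8, A=6.29 = 0.1381

0.1381


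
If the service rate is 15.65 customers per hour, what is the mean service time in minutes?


Mean service time = 60/mu = 60/15.65 = 3.83 minutes

3.83 minutes


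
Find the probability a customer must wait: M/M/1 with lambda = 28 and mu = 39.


P(wait) = rho = lambda/mu = 28/39 = 0.7179

0.7179


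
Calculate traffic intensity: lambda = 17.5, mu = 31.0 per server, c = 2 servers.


rho = lambda / (c * mu) = 17.5 / (2 * 31.0) = 0.2823

0.2823


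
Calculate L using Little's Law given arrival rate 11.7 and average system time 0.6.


L = lambda * W = 11.7 * 0.6 = 7.02

7.02


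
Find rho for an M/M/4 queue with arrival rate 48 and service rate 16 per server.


rho = lambda/(c*mu) = 48/(4*16) = 0.75

0.75


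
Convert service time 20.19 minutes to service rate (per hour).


mu = 60 / avg_service_time = 60 / 20.19 = 2.97 per hour

2.97 per hour


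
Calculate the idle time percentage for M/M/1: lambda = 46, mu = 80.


Idle fraction = (1 - rho) * 100 = (1 - 46/80) * 100 = 42.5%

42.5%


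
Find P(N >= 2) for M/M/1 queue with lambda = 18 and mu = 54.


P(N >= 2) = rho^2 = (18/54)^2 = 0.1111

0.1111


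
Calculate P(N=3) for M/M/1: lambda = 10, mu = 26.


rho = 10/26; P(n) = (1-rho)*rho^n = (1-10/26)*(10/26)^3 = 0.035

0.035


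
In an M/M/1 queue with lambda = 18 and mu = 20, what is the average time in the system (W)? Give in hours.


W = 1/(mu - lambda) = 1/(20 - 18) = 0.5 hours

0.5 hours


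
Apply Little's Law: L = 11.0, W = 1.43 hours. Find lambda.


lambda = L / W = 11.0 / 1.43 = 7.69 per hour

7.69 per hour


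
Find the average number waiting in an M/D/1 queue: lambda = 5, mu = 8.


M/D/1: Lq = rho^2 / (2*(1-rho)) where rho = 5/8; Lq = 0.52

0.52


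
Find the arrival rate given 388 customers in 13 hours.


lambda = total arrivals / time = 388 / 13 = 29.85 per hour

29.85 per hour


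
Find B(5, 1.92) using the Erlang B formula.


B(N,A) = (A^N/N!) / sum(A^k/k!, k=0..N) with N=5, A=1.92 = 0.0323

0.0323


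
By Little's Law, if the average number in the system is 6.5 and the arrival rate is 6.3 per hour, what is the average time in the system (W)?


W = L / lambda = 6.5 / 6.3 = 1.0317 hours

1.0317 hours


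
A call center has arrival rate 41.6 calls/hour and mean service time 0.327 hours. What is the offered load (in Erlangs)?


Offered load a = lambda * E[S] = 41.6 * 0.327 = 13.6 Erlangs

13.6 Erlangs


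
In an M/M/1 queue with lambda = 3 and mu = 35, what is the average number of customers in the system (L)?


rho = 3/35; L = rho/(1-rho) = 0.09

0.09


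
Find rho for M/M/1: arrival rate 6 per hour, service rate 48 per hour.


rho = lambda/mu = 6/48 = 0.125

0.125


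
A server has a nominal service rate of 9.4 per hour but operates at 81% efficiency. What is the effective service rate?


Effective rate = mu * efficiency = 9.4 * 0.81 = 7.61 per hour

7.61 per hour


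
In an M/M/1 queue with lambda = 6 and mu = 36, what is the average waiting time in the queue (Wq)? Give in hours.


rho = 6/36; Wq = rho/(mu - lambda) = 0.0056 hours

0.0056 hours


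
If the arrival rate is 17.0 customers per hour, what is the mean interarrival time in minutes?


Mean interarrival time = 60/lambda = 60/17.0 = 3.53 minutes

3.53 minutes


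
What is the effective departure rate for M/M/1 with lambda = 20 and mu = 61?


For a stable queue (lambda < mu), throughput = lambda = 20 per hour

20 per hour


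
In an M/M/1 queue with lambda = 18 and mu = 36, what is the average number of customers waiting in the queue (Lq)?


rho = 18/36; Lq = rho^2/(1-rho) = 0.5

0.5


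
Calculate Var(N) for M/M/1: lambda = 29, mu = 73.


rho = 29/73; Var(N) = rho/(1-rho)^2 = 1.09

1.09


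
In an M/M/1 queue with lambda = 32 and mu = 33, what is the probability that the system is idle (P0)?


P0 = 1 - rho = 1 - 32/33 = 0.0303

0.0303


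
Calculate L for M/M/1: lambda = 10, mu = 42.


rho = 10/42; L = rho/(1-rho) = 0.31

0.31


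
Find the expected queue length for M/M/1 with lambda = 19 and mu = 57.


rho = 19/57; Lq = rho^2/(1-rho) = 0.17

0.17


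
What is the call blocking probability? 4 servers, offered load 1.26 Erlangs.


B(N,A) = (A^N/N!) / sum(A^k/k!, k=0..N) with N=4, A=1.26 = 0.0301

0.0301


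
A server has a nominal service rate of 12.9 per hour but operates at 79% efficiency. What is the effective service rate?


Effective rate = mu * efficiency = 12.9 * 0.79 = 10.19 per hour

10.19 per hour


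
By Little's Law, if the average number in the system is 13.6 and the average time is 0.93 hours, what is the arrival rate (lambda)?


lambda = L / W = 13.6 / 0.93 = 14.62 per hour

14.62 per hour


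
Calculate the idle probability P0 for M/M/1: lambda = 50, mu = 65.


P0 = 1 - rho = 1 - 50/65 = 0.2308

0.2308


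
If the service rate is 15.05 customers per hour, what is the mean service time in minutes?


Mean service time = 60/mu = 60/15.05 = 3.99 minutes

3.99 minutes


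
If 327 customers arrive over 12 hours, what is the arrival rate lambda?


lambda = total arrivals / time = 327 / 12 = 27.25 per hour

27.25 per hour


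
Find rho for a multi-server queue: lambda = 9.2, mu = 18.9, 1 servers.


rho = lambda / (c * mu) = 9.2 / (1 * 18.9) = 0.4868

0.4868


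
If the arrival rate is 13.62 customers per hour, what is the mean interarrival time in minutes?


Mean interarrival time = 60/lambda = 60/13.62 = 4.41 minutes

4.41 minutes


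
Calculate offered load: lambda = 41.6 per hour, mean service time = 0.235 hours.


Offered load a = lambda * E[S] = 41.6 * 0.235 = 9.78 Erlangs

9.78 Erlangs


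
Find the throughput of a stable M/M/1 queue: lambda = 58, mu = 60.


For a stable queue (lambda < mu), throughput = lambda = 58 per hour

58 per hour


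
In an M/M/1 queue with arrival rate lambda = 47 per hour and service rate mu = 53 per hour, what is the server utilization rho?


rho = lambda/mu = 47/53 = 0.8868

0.8868


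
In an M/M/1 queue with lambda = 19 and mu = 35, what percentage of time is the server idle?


Idle fraction = (1 - rho) * 100 = (1 - 19/35) * 100 = 45.7%

45.7%


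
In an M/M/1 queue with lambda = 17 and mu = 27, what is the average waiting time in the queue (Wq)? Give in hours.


rho = 17/27; Wq = rho/(mu - lambda) = 0.063 hours

0.063 hours


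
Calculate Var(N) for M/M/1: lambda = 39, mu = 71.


rho = 39/71; Var(N) = rho/(1-rho)^2 = 2.7

2.7


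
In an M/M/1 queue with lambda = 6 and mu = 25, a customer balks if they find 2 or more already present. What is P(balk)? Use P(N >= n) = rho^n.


P(N >= 2) = rho^2 = (6/25)^2 = 0.0576

0.0576


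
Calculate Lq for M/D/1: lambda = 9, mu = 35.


M/D/1: Lq = rho^2 / (2*(1-rho)) where rho = 9/35; Lq = 0.04

0.04


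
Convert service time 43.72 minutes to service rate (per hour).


mu = 60 / avg_service_time = 60 / 43.72 = 1.37 per hour

1.37 per hour


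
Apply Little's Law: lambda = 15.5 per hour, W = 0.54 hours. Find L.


L = lambda * W = 15.5 * 0.54 = 8.37

8.37


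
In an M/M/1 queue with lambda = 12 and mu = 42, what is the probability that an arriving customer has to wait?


P(wait) = rho = lambda/mu = 12/42 = 0.2857

0.2857


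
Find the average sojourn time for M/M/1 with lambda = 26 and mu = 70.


W = 1/(mu - lambda) = 1/(70 - 26) = 0.0227 hours

0.0227 hours


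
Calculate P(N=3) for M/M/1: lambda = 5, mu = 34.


rho = 5/34; P(n) = (1-rho)*rho^n = (1-5/34)*(5/34)^3 = 0.0027

0.0027


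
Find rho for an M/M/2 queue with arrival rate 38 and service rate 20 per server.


rho = lambda/(c*mu) = 38/(2*20) = 0.95

0.95


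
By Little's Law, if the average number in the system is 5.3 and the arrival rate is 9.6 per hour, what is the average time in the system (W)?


W = L / lambda = 5.3 / 9.6 = 0.5521 hours

0.5521 hours


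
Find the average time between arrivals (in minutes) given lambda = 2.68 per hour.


Mean interarrival time = 60/lambda = 60/2.68 = 22.39 minutes

22.39 minutes


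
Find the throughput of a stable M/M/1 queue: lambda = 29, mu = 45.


For a stable queue (lambda < mu), throughput = lambda = 29 per hour

29 per hour


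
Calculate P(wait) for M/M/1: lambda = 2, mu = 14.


P(wait) = rho = lambda/mu = 2/14 = 0.1429

0.1429


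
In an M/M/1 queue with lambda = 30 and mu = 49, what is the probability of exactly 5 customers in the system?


rho = 30/49; P(n) = (1-rho)*rho^n = (1-30/49)*(30/49)^5 = 0.0334

0.0334


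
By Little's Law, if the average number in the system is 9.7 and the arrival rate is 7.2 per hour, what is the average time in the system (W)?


W = L / lambda = 9.7 / 7.2 = 1.3472 hours

1.3472 hours


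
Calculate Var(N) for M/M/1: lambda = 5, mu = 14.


rho = 5/14; Var(N) = rho/(1-rho)^2 = 0.86

0.86


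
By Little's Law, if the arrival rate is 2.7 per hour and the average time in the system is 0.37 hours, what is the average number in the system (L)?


L = lambda * W = 2.7 * 0.37 = 1.0

1.0


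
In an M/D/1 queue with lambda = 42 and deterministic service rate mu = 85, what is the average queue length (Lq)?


M/D/1: Lq = rho^2 / (2*(1-rho)) where rho = 42/85; Lq = 0.24

0.24


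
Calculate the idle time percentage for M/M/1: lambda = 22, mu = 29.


Idle fraction = (1 - rho) * 100 = (1 - 22/29) * 100 = 24.1%

24.1%


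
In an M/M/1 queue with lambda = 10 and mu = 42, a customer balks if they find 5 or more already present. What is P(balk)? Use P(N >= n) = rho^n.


P(N >= 5) = rho^5 = (10/42)^5 = 0.0008

0.0008


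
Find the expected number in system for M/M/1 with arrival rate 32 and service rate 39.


rho = 32/39; L = rho/(1-rho) = 4.57

4.57


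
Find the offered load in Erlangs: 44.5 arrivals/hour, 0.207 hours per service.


Offered load a = lambda * E[S] = 44.5 * 0.207 = 9.21 Erlangs

9.21 Erlangs


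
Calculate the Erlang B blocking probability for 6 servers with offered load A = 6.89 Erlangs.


B(N,A) = (A^N/N!) / sum(A^k/k!, k=0..N) with N=6, A=6.89 = 0.3244

0.3244


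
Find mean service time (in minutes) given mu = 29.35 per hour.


Mean service time = 60/mu = 60/29.35 = 2.04 minutes

2.04 minutes


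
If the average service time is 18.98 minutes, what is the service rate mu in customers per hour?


mu = 60 / avg_service_time = 60 / 18.98 = 3.16 per hour

3.16 per hour


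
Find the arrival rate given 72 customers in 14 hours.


lambda = total arrivals / time = 72 / 14 = 5.14 per hour

5.14 per hour


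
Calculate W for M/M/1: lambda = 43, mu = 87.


W = 1/(mu - lambda) = 1/(87 - 43) = 0.0227 hours

0.0227 hours


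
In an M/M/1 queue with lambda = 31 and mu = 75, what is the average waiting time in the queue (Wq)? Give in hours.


rho = 31/75; Wq = rho/(mu - lambda) = 0.0094 hours

0.0094 hours


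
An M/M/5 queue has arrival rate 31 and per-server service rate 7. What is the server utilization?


rho = lambda/(c*mu) = 31/(5*7) = 0.8857

0.8857


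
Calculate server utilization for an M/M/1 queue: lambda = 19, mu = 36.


rho = lambda/mu = 19/36 = 0.5278

0.5278


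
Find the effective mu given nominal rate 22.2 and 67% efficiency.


Effective rate = mu * efficiency = 22.2 * 0.67 = 14.87 per hour

14.87 per hour


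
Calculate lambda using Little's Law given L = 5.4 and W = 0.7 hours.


lambda = L / W = 5.4 / 0.7 = 7.71 per hour

7.71 per hour


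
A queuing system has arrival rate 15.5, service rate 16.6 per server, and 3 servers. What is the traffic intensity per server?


rho = lambda / (c * mu) = 15.5 / (3 * 16.6) = 0.3112

0.3112


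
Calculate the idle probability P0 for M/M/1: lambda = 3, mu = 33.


P0 = 1 - rho = 1 - 3/33 = 0.9091

0.9091


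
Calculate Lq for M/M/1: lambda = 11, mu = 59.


rho = 11/59; Lq = rho^2/(1-rho) = 0.04

0.04


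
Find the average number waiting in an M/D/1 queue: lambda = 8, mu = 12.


M/D/1: Lq = rho^2 / (2*(1-rho)) where rho = 8/12; Lq = 0.67

0.67


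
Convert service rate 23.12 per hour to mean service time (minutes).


Mean service time = 60/mu = 60/23.12 = 2.6 minutes

2.6 minutes


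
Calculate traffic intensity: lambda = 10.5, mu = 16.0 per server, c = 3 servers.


rho = lambda / (c * mu) = 10.5 / (3 * 16.0) = 0.2188

0.2188


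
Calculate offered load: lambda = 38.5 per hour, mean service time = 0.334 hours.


Offered load a = lambda * E[S] = 38.5 * 0.334 = 12.86 Erlangs

12.86 Erlangs


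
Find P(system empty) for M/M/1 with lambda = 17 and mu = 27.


P0 = 1 - rho = 1 - 17/27 = 0.3704

0.3704


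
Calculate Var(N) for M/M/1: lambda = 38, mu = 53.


rho = 38/53; Var(N) = rho/(1-rho)^2 = 8.95

8.95


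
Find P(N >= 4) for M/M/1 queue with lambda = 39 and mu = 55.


P(N >= 4) = rho^4 = (39/55)^4 = 0.2528

0.2528


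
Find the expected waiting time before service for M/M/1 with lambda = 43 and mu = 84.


rho = 43/84; Wq = rho/(mu - lambda) = 0.0125 hours

0.0125 hours


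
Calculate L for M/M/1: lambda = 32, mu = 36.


rho = 32/36; L = rho/(1-rho) = 8.0

8.0


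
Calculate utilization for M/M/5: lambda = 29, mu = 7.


rho = lambda/(c*mu) = 29/(5*7) = 0.8286

0.8286


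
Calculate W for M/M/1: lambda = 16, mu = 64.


W = 1/(mu - lambda) = 1/(64 - 16) = 0.0208 hours

0.0208 hours


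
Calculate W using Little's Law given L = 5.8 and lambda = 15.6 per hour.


W = L / lambda = 5.8 / 15.6 = 0.3718 hours

0.3718 hours


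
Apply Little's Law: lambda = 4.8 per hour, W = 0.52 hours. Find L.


L = lambda * W = 4.8 * 0.52 = 2.5

2.5


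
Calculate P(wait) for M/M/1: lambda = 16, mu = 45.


P(wait) = rho = lambda/mu = 16/45 = 0.3556

0.3556


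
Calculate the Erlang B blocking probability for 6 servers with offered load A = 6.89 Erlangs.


B(N,A) = (A^N/N!) / sum(A^k/k!, k=0..N) with N=6, A=6.89 = 0.3244

0.3244


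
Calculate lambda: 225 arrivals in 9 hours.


lambda = total arrivals / time = 225 / 9 = 25.0 per hour

25.0 per hour


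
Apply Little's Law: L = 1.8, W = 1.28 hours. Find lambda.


lambda = L / W = 1.8 / 1.28 = 1.41 per hour

1.41 per hour


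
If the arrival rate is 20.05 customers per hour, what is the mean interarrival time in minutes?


Mean interarrival time = 60/lambda = 60/20.05 = 2.99 minutes

2.99 minutes


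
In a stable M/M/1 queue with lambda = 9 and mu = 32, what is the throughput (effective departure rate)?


For a stable queue (lambda < mu), throughput = lambda = 9 per hour

9 per hour


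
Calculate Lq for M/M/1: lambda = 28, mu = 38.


rho = 28/38; Lq = rho^2/(1-rho) = 2.06

2.06


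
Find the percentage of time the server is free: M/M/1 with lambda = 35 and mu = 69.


Idle fraction = (1 - rho) * 100 = (1 - 35/69) * 100 = 49.3%

49.3%


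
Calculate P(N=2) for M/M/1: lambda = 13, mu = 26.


rho = 13/26; P(n) = (1-rho)*rho^n = (1-13/26)*(13/26)^2 = 0.125

0.125


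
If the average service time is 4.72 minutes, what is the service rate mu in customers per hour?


mu = 60 / avg_service_time = 60 / 4.72 = 12.71 per hour

12.71 per hour


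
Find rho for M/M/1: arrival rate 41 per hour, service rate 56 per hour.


rho = lambda/mu = 41/56 = 0.7321

0.7321


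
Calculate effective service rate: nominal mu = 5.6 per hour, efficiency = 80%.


Effective rate = mu * efficiency = 5.6 * 0.8 = 4.48 per hour

4.48 per hour


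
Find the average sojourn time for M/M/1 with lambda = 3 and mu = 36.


W = 1/(mu - lambda) = 1/(36 - 3) = 0.0303 hours

0.0303 hours


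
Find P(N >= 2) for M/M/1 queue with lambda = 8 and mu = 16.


P(N >= 2) = rho^2 = (8/16)^2 = 0.25

0.25


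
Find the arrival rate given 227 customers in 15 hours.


lambda = total arrivals / time = 227 / 15 = 15.13 per hour

15.13 per hour


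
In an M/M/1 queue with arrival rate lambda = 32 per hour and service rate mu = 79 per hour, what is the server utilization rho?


rho = lambda/mu = 32/79 = 0.4051

0.4051


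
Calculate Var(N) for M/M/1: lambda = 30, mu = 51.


rho = 30/51; Var(N) = rho/(1-rho)^2 = 3.47

3.47
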